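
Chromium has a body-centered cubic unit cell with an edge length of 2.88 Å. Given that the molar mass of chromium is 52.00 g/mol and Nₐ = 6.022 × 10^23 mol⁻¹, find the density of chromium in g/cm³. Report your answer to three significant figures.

A BCC unit cell contains Z = 2 atoms.
Cell volume: a³ = (2.88 Å)³ = (2.880 × 10^-8 cm)³ = 2.389 × 10^-23 cm³.
ρ = Z·M/(N_A·a³) = 2 × 52.00 / (6.022 × 10²³ × 2.389 × 10^-23) = 7.230 g/cm³.

7.23 g/cm³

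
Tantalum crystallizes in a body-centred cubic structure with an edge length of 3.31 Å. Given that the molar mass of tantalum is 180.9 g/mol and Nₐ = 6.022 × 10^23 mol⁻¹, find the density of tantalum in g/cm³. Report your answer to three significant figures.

16.6 g/cm³

A BCC unit cell contains Z = 2 atoms.
Cell volume: a³ = (3.31 Å)³ = (3.310 × 10^-8 cm)³ = 3.626 × 10^-23 cm³.
ρ = Z·M/(N_A·a³) = 2 × 180.9 / (6.022 × 10²³ × 3.626 × 10^-23) = 16.57 g/cm³.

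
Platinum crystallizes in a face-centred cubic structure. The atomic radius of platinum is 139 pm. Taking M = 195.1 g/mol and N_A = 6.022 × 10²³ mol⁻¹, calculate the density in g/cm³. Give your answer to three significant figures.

In an FCC lattice, atoms touch along the face diagonal, so √2·a = 4r, giving a = 393.2 pm = 3.932 × 10^-8 cm.
With Z = 4, ρ = Z·M/(N_A·a³) = 4 × 195.1 / (6.022 × 10²³ × 6.077 × 10^-23) = 21.33 g/cm³.

21.3 g/cm³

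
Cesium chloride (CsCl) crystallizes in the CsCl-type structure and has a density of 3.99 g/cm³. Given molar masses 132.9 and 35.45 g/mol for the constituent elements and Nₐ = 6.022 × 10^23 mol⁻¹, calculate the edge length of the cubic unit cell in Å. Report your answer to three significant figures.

M(CsCl) = 168.35 g/mol; Z = 1 formula unit per cell.
a³ = Z·M/(N_A·ρ) = 1 × 168.35 / (6.022 × 10²³ × 3.99) = 7.006 × 10^-23 cm³, so a = 4.123 × 10^-8 cm = 4.12 Å.

4.12 Å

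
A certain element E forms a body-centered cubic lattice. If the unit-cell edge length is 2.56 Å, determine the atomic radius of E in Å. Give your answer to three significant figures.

In a BCC lattice, atoms touch along the body diagonal, so √3·a = 4r.
r = √3·a/4 = 1.7321 × 2.56 / 4 = 1.11 Å.

1.11 Å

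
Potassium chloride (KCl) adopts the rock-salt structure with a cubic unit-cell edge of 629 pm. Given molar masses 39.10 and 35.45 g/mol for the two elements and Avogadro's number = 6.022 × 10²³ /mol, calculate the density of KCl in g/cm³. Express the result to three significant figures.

1.99 g/cm³

The rock-salt structure contains Z = 4 formula units per cell; M(KCl) = 39.10 + 35.45 = 74.55 g/mol.
a³ = (6.290 × 10^-8 cm)³ = 2.489 × 10^-22 cm³.
ρ = 4 × 74.55 / (6.022 × 10²³ × 2.489 × 10^-22) = 1.990 g/cm³.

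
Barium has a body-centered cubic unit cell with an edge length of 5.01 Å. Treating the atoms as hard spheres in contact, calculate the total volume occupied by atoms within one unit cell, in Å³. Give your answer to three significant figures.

85.5 Å³

In a BCC lattice atoms touch along the body diagonal, so √3·a = 4r, so r = 0.4330a = 2.169 Å.
V_atoms = Z × (4/3)πr³ = 2 × (4/3)π × (2.169)³ = 85.5 Å³.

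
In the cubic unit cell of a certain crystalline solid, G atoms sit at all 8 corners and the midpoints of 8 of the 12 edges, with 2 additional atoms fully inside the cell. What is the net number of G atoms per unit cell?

Corner atoms are shared by 8 cells (1/8 each), edge atoms by 4 (1/4 each), interior atoms are unshared.
Net atoms = 8 × 1/8 + 8 × 1/4 + 2 = 1 + 2 + 2 = 5.

5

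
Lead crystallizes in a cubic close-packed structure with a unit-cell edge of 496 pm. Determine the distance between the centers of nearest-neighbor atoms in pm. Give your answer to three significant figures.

In an FCC structure, atoms touch along the face diagonal, so √2·a = 4r; the nearest-neighbor distance equals 2r = 0.7071·a.
d = 0.7071 × 496 = 351 pm.

351 pm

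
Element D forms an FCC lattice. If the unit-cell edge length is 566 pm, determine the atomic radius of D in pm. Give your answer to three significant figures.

In an FCC lattice, atoms touch along the face diagonal, so √2·a = 4r.
r = √2·a/4 = 1.4142 × 566 / 4 = 200 pm.

200 pm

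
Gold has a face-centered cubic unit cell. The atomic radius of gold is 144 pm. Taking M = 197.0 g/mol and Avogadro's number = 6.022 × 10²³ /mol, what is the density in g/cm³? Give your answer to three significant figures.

19.4 g/cm³

In an FCC lattice, atoms touch along the face diagonal, so √2·a = 4r, giving a = 407.3 pm = 4.073 × 10^-8 cm.
With Z = 4, ρ = Z·M/(N_A·a³) = 4 × 197.0 / (6.022 × 10²³ × 6.757 × 10^-23) = 19.37 g/cm³.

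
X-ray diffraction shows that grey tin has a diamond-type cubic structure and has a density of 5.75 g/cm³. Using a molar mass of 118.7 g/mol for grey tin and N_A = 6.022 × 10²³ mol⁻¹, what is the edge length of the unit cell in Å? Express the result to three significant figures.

6.50 Å

With Z = 8 atoms per diamond cubic cell, a³ = Z·M/(N_A·ρ) = 8 × 118.7 / (6.022 × 10²³ × 5.750 g/cm³) = 2.742 × 10^-22 cm³.
a = (2.742 × 10^-22)^(1/3) = 6.497 × 10^-8 cm = 6.50 Å.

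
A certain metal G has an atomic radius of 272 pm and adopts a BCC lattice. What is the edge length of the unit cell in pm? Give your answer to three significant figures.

628 pm

In a BCC lattice, atoms touch along the body diagonal, so √3·a = 4r.
a = 4r/√3 = 4 × 272 / 1.7321 = 628 pm.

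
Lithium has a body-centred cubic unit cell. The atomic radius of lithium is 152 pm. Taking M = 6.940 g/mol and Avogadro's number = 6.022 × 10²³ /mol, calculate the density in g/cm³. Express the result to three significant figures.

0.533 g/cm³

In a BCC lattice, atoms touch along the body diagonal, so √3·a = 4r, giving a = 351.0 pm = 3.510 × 10^-8 cm.
With Z = 2, ρ = Z·M/(N_A·a³) = 2 × 6.940 / (6.022 × 10²³ × 4.325 × 10^-23) = 0.5329 g/cm³.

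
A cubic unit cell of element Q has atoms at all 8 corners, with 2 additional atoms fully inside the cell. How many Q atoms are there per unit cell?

3

Corner atoms are shared by 8 cells (1/8 each), interior atoms are unshared.
Net atoms = 8 × 1/8 + 2 = 1 + 2 = 3.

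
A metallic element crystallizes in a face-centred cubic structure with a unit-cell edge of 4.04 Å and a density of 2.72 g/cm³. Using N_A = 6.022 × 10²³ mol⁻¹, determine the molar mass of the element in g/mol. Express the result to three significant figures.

27.0 g/mol

An FCC cell has Z = 4 atoms; a = 4.040 × 10^-8 cm.
M = ρ·N_A·a³/Z = 2.72 × 6.022 × 10²³ × 6.594 × 10^-23 / 4 = 27.0 g/mol.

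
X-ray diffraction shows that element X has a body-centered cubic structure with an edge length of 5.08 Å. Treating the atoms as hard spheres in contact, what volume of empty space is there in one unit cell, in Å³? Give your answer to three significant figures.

In a BCC lattice atoms touch along the body diagonal, so √3·a = 4r, so r = 0.4330a = 2.200 Å.
V_cell = a³ = 131.1 Å³; V_atoms = 2 × (4/3)πr³ = 89.17 Å³.
Empty space = 131.1 − 89.17 = 41.9 Å³.

41.9 Å³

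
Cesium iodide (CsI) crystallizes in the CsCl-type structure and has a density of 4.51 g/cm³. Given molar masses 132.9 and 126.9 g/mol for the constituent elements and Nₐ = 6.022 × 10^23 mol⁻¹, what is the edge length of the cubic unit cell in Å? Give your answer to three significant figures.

M(CsI) = 259.8 g/mol; Z = 1 formula unit per cell.
a³ = Z·M/(N_A·ρ) = 1 × 259.8 / (6.022 × 10²³ × 4.51) = 9.566 × 10^-23 cm³, so a = 4.573 × 10^-8 cm = 4.57 Å.

4.57 Å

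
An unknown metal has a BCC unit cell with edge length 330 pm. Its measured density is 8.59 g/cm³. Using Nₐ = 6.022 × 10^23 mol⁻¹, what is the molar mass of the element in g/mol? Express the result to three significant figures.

92.9 g/mol

A BCC cell has Z = 2 atoms; a = 3.300 × 10^-8 cm.
M = ρ·N_A·a³/Z = 8.59 × 6.022 × 10²³ × 3.594 × 10^-23 / 2 = 92.9 g/mol.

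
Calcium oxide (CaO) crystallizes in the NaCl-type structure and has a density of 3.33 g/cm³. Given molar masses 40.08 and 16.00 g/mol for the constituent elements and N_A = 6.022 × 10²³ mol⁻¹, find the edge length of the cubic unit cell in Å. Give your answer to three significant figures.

4.82 Å

M(CaO) = 56.08 g/mol; Z = 4 formula units per cell.
a³ = Z·M/(N_A·ρ) = 4 × 56.08 / (6.022 × 10²³ × 3.33) = 1.119 × 10^-22 cm³, so a = 4.818 × 10^-8 cm = 4.82 Å.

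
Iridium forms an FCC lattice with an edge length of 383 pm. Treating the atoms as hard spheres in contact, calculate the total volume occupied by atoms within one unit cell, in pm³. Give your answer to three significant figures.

In an FCC lattice atoms touch along the face diagonal, so √2·a = 4r, so r = 0.3536a = 135.4 pm.
V_atoms = Z × (4/3)πr³ = 4 × (4/3)π × (135.4)³ = 4.16 × 10^7 pm³.

4.16 × 10^7 pm³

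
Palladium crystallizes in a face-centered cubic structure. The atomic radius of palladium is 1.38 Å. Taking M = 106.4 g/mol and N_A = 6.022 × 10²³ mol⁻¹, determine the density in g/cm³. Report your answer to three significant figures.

In an FCC lattice, atoms touch along the face diagonal, so √2·a = 4r, giving a = 3.903 Å = 3.903 × 10^-8 cm.
With Z = 4, ρ = Z·M/(N_A·a³) = 4 × 106.4 / (6.022 × 10²³ × 5.947 × 10^-23) = 11.88 g/cm³.

11.9 g/cm³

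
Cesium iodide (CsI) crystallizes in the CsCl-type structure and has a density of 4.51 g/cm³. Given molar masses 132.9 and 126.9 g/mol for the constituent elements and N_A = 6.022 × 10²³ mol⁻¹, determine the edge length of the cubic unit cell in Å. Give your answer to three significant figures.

M(CsI) = 259.8 g/mol; Z = 1 formula unit per cell.
a³ = Z·M/(N_A·ρ) = 1 × 259.8 / (6.022 × 10²³ × 4.51) = 9.566 × 10^-23 cm³, so a = 4.573 × 10^-8 cm = 4.57 Å.

4.57 Å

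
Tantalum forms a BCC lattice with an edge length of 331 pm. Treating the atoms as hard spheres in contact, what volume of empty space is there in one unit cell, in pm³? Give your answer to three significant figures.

In a BCC lattice atoms touch along the body diagonal, so √3·a = 4r, so r = 0.4330a = 143.3 pm.
V_cell = a³ = 3.626 × 10^7 pm³; V_atoms = 2 × (4/3)πr³ = 2.467 × 10^7 pm³.
Empty space = 3.626 × 10^7 − 2.467 × 10^7 = 1.16 × 10^7 pm³.

1.16 × 10^7 pm³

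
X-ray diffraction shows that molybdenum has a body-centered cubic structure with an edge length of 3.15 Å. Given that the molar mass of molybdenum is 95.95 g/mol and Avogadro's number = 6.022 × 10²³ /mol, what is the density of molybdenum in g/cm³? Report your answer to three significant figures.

A BCC unit cell contains Z = 2 atoms.
Cell volume: a³ = (3.15 Å)³ = (3.150 × 10^-8 cm)³ = 3.126 × 10^-23 cm³.
ρ = Z·M/(N_A·a³) = 2 × 95.95 / (6.022 × 10²³ × 3.126 × 10^-23) = 10.20 g/cm³.

10.2 g/cm³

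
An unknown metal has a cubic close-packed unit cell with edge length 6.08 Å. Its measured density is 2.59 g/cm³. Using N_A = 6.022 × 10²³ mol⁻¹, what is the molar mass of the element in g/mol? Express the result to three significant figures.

An FCC cell has Z = 4 atoms; a = 6.080 × 10^-8 cm.
M = ρ·N_A·a³/Z = 2.59 × 6.022 × 10²³ × 2.248 × 10^-22 / 4 = 87.6 g/mol.

87.6 g/mol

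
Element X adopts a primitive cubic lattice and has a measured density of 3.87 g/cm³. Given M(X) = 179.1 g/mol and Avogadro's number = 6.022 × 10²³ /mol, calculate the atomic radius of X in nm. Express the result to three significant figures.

0.213 nm

For a simple cubic cell (Z = 1), a³ = Z·M/(N_A·ρ) = 1 × 179.1 / (6.022 × 10²³ × 3.870) = 7.685 × 10^-23 cm³, so a = 4.252 × 10^-8 cm = 0.4252 nm.
Atoms touch along the cell edge, so a = 2r, so r = 0.5000 × a = 0.213 nm.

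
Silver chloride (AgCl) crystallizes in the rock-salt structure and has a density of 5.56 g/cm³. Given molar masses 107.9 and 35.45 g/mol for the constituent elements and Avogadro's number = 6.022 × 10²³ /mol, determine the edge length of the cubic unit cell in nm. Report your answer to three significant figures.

0.555 nm

M(AgCl) = 143.35 g/mol; Z = 4 formula units per cell.
a³ = Z·M/(N_A·ρ) = 4 × 143.35 / (6.022 × 10²³ × 5.56) = 1.713 × 10^-22 cm³, so a = 5.553 × 10^-8 cm = 0.555 nm.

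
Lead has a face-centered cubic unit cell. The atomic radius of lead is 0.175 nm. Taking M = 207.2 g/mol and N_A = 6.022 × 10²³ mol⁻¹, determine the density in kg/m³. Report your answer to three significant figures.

11300 kg/m³

In an FCC lattice, atoms touch along the face diagonal, so √2·a = 4r, giving a = 0.4950 nm = 4.950 × 10^-8 cm.
With Z = 4, ρ = Z·M/(N_A·a³) = 4 × 207.2 / (6.022 × 10²³ × 1.213 × 10^-22) = 11.35 g/cm³ = 11300 kg/m³.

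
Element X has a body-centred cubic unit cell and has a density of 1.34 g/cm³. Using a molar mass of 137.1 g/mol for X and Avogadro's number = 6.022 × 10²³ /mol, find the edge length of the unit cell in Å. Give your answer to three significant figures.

With Z = 2 atoms per BCC cell, a³ = Z·M/(N_A·ρ) = 2 × 137.1 / (6.022 × 10²³ × 1.340 g/cm³) = 3.398 × 10^-22 cm³.
a = (3.398 × 10^-22)^(1/3) = 6.978 × 10^-8 cm = 6.98 Å.

6.98 Å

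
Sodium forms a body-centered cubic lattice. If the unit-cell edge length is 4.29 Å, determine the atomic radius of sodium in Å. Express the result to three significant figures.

1.86 Å

In a BCC lattice, atoms touch along the body diagonal, so √3·a = 4r.
r = √3·a/4 = 1.7321 × 4.29 / 4 = 1.86 Å.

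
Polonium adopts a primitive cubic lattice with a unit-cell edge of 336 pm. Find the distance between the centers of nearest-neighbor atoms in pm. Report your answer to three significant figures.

In a simple cubic structure, atoms touch along the cell edge, so a = 2r; the nearest-neighbor distance equals 2r = 1.000·a.
d = 1.000 × 336 = 336 pm.

336 pm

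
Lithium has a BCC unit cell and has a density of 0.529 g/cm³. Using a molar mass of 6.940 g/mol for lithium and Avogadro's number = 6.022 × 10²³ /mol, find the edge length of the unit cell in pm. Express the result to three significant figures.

352 pm

With Z = 2 atoms per BCC cell, a³ = Z·M/(N_A·ρ) = 2 × 6.940 / (6.022 × 10²³ × 0.5290 g/cm³) = 4.357 × 10^-23 cm³.
a = (4.357 × 10^-23)^(1/3) = 3.519 × 10^-8 cm = 352 pm.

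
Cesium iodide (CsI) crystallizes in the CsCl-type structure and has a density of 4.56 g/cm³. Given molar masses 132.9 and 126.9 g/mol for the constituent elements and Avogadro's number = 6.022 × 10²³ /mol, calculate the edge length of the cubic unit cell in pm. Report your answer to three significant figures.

M(CsI) = 259.8 g/mol; Z = 1 formula unit per cell.
a³ = Z·M/(N_A·ρ) = 1 × 259.8 / (6.022 × 10²³ × 4.56) = 9.461 × 10^-23 cm³, so a = 4.557 × 10^-8 cm = 456 pm.

456 pm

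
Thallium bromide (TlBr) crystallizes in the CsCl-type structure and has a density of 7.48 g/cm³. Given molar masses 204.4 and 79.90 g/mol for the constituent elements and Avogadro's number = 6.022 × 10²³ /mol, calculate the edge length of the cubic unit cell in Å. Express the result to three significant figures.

3.98 Å

M(TlBr) = 284.3 g/mol; Z = 1 formula unit per cell.
a³ = Z·M/(N_A·ρ) = 1 × 284.3 / (6.022 × 10²³ × 7.48) = 6.312 × 10^-23 cm³, so a = 3.981 × 10^-8 cm = 3.98 Å.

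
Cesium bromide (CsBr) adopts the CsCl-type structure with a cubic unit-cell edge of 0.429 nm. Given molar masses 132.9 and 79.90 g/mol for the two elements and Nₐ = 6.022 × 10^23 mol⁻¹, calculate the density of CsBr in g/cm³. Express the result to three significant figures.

4.48 g/cm³

The CsCl-type structure contains Z = 1 formula unit per cell; M(CsBr) = 132.9 + 79.90 = 212.8 g/mol.
a³ = (4.290 × 10^-8 cm)³ = 7.895 × 10^-23 cm³.
ρ = 1 × 212.8 / (6.022 × 10²³ × 7.895 × 10^-23) = 4.476 g/cm³.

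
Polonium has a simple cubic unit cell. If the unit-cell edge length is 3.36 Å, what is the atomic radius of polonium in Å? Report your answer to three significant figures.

1.68 Å

In a simple cubic lattice, atoms touch along the cell edge, so a = 2r.
r = a/2 = 3.36/2 = 1.68 Å.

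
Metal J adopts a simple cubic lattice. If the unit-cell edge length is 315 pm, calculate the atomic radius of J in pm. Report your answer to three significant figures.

In a simple cubic lattice, atoms touch along the cell edge, so a = 2r.
r = a/2 = 315/2 = 158 pm.

158 pm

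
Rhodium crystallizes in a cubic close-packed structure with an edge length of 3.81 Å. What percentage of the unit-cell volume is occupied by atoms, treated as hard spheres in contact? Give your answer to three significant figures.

In an FCC lattice atoms touch along the face diagonal, so √2·a = 4r, so r = 0.3536a = 1.347 Å.
Packing fraction = Z·(4/3)πr³ / a³ = 4 × (4/3)π × (1.347)³ / (3.81)³ = 0.7405 = 74.0%.

74.0%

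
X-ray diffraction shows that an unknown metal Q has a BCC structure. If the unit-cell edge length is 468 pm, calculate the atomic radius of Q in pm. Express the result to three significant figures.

203 pm

In a BCC lattice, atoms touch along the body diagonal, so √3·a = 4r.
r = √3·a/4 = 1.7321 × 468 / 4 = 203 pm.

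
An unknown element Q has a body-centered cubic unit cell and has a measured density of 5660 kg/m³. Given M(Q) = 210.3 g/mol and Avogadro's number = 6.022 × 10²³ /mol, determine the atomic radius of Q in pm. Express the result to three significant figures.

For a BCC cell (Z = 2), a³ = Z·M/(N_A·ρ) = 2 × 210.3 / (6.022 × 10²³ × 5.660) = 1.234 × 10^-22 cm³, so a = 4.979 × 10^-8 cm = 497.9 pm.
Atoms touch along the body diagonal, so √3·a = 4r, so r = 0.4330 × a = 216 pm.

216 pm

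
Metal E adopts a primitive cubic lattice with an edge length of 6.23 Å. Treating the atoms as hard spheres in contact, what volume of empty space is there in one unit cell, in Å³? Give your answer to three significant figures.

In a simple cubic lattice atoms touch along the cell edge, so a = 2r, so r = 0.5000a = 3.115 Å.
V_cell = a³ = 241.8 Å³; V_atoms = 1 × (4/3)πr³ = 126.6 Å³.
Empty space = 241.8 − 126.6 = 115 Å³.

115 Å³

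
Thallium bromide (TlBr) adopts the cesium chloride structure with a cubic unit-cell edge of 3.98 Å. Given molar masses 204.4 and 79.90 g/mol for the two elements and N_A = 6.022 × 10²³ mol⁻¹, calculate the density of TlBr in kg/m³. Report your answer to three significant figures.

The cesium chloride structure contains Z = 1 formula unit per cell; M(TlBr) = 204.4 + 79.90 = 284.3 g/mol.
a³ = (3.980 × 10^-8 cm)³ = 6.304 × 10^-23 cm³.
ρ = 1 × 284.3 / (6.022 × 10²³ × 6.304 × 10^-23) = 7.488 g/cm³ = 7490 kg/m³.

7490 kg/m³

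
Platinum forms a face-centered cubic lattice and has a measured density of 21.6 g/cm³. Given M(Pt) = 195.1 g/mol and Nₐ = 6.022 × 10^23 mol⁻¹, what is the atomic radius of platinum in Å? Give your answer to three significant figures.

1.38 Å

For an FCC cell (Z = 4), a³ = Z·M/(N_A·ρ) = 4 × 195.1 / (6.022 × 10²³ × 21.60) = 6.000 × 10^-23 cm³, so a = 3.915 × 10^-8 cm = 3.915 Å.
Atoms touch along the face diagonal, so √2·a = 4r, so r = 0.3536 × a = 1.38 Å.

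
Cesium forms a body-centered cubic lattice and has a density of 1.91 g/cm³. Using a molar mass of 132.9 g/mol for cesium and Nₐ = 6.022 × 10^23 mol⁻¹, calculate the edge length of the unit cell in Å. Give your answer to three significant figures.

With Z = 2 atoms per BCC cell, a³ = Z·M/(N_A·ρ) = 2 × 132.9 / (6.022 × 10²³ × 1.910 g/cm³) = 2.311 × 10^-22 cm³.
a = (2.311 × 10^-22)^(1/3) = 6.137 × 10^-8 cm = 6.14 Å.

6.14 Å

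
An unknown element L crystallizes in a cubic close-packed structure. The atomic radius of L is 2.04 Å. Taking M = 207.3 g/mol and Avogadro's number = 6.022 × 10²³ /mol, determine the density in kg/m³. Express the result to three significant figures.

In an FCC lattice, atoms touch along the face diagonal, so √2·a = 4r, giving a = 5.770 Å = 5.770 × 10^-8 cm.
With Z = 4, ρ = Z·M/(N_A·a³) = 4 × 207.3 / (6.022 × 10²³ × 1.921 × 10^-22) = 7.168 g/cm³ = 7170 kg/m³.

7170 kg/m³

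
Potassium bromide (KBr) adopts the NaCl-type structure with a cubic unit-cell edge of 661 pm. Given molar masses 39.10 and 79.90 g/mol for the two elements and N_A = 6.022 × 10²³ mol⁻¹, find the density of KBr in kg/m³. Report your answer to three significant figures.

The NaCl-type structure contains Z = 4 formula units per cell; M(KBr) = 39.10 + 79.90 = 119.0 g/mol.
a³ = (6.610 × 10^-8 cm)³ = 2.888 × 10^-22 cm³.
ρ = 4 × 119.0 / (6.022 × 10²³ × 2.888 × 10^-22) = 2.737 g/cm³ = 2740 kg/m³.

2740 kg/m³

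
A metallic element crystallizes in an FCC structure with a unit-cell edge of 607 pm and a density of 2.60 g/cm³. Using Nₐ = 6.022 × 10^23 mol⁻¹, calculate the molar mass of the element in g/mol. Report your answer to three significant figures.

An FCC cell has Z = 4 atoms; a = 6.070 × 10^-8 cm.
M = ρ·N_A·a³/Z = 2.60 × 6.022 × 10²³ × 2.236 × 10^-22 / 4 = 87.5 g/mol.

87.5 g/mol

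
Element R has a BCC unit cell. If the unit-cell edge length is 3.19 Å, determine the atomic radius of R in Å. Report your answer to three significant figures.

In a BCC lattice, atoms touch along the body diagonal, so √3·a = 4r.
r = √3·a/4 = 1.7321 × 3.19 / 4 = 1.38 Å.

1.38 Å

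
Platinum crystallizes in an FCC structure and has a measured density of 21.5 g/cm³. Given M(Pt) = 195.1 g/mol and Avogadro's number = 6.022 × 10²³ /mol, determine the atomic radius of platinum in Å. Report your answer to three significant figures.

1.39 Å

For an FCC cell (Z = 4), a³ = Z·M/(N_A·ρ) = 4 × 195.1 / (6.022 × 10²³ × 21.50) = 6.028 × 10^-23 cm³, so a = 3.921 × 10^-8 cm = 3.921 Å.
Atoms touch along the face diagonal, so √2·a = 4r, so r = 0.3536 × a = 1.39 Å.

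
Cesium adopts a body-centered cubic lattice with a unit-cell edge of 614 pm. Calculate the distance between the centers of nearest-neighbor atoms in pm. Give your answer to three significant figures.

In a BCC structure, atoms touch along the body diagonal, so √3·a = 4r; the nearest-neighbor distance equals 2r = 0.8660·a.
d = 0.8660 × 614 = 532 pm.

532 pm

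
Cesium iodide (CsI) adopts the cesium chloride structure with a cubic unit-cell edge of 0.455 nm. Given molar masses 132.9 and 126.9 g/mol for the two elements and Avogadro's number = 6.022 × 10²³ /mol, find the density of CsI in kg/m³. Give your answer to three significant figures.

4580 kg/m³

The cesium chloride structure contains Z = 1 formula unit per cell; M(CsI) = 132.9 + 126.9 = 259.8 g/mol.
a³ = (4.550 × 10^-8 cm)³ = 9.420 × 10^-23 cm³.
ρ = 1 × 259.8 / (6.022 × 10²³ × 9.420 × 10^-23) = 4.580 g/cm³ = 4580 kg/m³.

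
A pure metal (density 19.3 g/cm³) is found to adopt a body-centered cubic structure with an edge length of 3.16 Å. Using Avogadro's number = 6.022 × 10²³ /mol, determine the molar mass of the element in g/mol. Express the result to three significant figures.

183 g/mol

A BCC cell has Z = 2 atoms; a = 3.160 × 10^-8 cm.
M = ρ·N_A·a³/Z = 19.3 × 6.022 × 10²³ × 3.155 × 10^-23 / 2 = 183 g/mol.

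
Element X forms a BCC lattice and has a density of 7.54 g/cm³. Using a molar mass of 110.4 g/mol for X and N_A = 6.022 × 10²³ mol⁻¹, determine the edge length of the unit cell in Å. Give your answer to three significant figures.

3.65 Å

With Z = 2 atoms per BCC cell, a³ = Z·M/(N_A·ρ) = 2 × 110.4 / (6.022 × 10²³ × 7.540 g/cm³) = 4.863 × 10^-23 cm³.
a = (4.863 × 10^-23)^(1/3) = 3.650 × 10^-8 cm = 3.65 Å.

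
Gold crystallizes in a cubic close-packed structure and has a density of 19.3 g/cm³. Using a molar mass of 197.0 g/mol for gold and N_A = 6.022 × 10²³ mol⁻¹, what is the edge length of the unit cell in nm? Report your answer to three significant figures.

0.408 nm

With Z = 4 atoms per FCC cell, a³ = Z·M/(N_A·ρ) = 4 × 197.0 / (6.022 × 10²³ × 19.30 g/cm³) = 6.780 × 10^-23 cm³.
a = (6.780 × 10^-23)^(1/3) = 4.078 × 10^-8 cm = 0.408 nm.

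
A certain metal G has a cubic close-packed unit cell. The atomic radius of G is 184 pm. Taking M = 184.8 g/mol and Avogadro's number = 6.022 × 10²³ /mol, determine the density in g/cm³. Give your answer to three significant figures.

In an FCC lattice, atoms touch along the face diagonal, so √2·a = 4r, giving a = 520.4 pm = 5.204 × 10^-8 cm.
With Z = 4, ρ = Z·M/(N_A·a³) = 4 × 184.8 / (6.022 × 10²³ × 1.410 × 10^-22) = 8.708 g/cm³.

8.71 g/cm³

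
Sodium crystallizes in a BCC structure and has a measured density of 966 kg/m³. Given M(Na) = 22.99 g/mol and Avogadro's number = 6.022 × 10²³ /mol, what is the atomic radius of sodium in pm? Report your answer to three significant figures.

186 pm

For a BCC cell (Z = 2), a³ = Z·M/(N_A·ρ) = 2 × 22.99 / (6.022 × 10²³ × 0.9660) = 7.904 × 10^-23 cm³, so a = 4.292 × 10^-8 cm = 429.2 pm.
Atoms touch along the body diagonal, so √3·a = 4r, so r = 0.4330 × a = 186 pm.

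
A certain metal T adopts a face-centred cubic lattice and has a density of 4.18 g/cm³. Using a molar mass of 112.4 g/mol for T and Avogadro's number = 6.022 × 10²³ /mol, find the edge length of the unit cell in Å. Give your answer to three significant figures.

With Z = 4 atoms per FCC cell, a³ = Z·M/(N_A·ρ) = 4 × 112.4 / (6.022 × 10²³ × 4.180 g/cm³) = 1.786 × 10^-22 cm³.
a = (1.786 × 10^-22)^(1/3) = 5.632 × 10^-8 cm = 5.63 Å.

5.63 Å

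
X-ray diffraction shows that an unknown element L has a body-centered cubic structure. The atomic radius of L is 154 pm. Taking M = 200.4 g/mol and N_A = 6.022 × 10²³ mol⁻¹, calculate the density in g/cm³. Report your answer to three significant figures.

14.8 g/cm³

In a BCC lattice, atoms touch along the body diagonal, so √3·a = 4r, giving a = 355.6 pm = 3.556 × 10^-8 cm.
With Z = 2, ρ = Z·M/(N_A·a³) = 2 × 200.4 / (6.022 × 10²³ × 4.498 × 10^-23) = 14.80 g/cm³.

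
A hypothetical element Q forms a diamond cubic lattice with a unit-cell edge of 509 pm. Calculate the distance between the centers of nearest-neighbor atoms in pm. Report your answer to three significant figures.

220 pm

In a diamond cubic structure, nearest neighbors lie along the body diagonal with √3·a = 8r; the nearest-neighbor distance equals 2r = 0.4330·a.
d = 0.4330 × 509 = 220 pm.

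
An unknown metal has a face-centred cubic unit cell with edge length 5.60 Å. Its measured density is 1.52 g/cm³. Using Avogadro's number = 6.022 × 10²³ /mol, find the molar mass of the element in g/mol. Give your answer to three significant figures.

An FCC cell has Z = 4 atoms; a = 5.600 × 10^-8 cm.
M = ρ·N_A·a³/Z = 1.52 × 6.022 × 10²³ × 1.756 × 10^-22 / 4 = 40.2 g/mol.

40.2 g/mol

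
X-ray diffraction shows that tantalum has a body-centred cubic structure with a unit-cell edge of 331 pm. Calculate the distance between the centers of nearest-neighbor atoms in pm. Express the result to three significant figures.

In a BCC structure, atoms touch along the body diagonal, so √3·a = 4r; the nearest-neighbor distance equals 2r = 0.8660·a.
d = 0.8660 × 331 = 287 pm.

287 pm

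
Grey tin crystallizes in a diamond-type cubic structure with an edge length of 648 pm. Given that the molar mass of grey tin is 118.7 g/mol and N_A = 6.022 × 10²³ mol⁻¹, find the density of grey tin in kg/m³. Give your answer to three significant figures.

5800 kg/m³

A diamond cubic unit cell contains Z = 8 atoms.
Cell volume: a³ = (648 pm)³ = (6.480 × 10^-8 cm)³ = 2.721 × 10^-22 cm³.
ρ = Z·M/(N_A·a³) = 8 × 118.7 / (6.022 × 10²³ × 2.721 × 10^-22) = 5.795 g/cm³ = 5800 kg/m³.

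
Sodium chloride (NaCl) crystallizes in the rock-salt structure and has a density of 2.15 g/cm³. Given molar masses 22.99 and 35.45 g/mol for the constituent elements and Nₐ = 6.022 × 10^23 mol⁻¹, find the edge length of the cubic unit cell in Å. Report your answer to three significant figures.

5.65 Å

M(NaCl) = 58.44 g/mol; Z = 4 formula units per cell.
a³ = Z·M/(N_A·ρ) = 4 × 58.44 / (6.022 × 10²³ × 2.15) = 1.805 × 10^-22 cm³, so a = 5.652 × 10^-8 cm = 5.65 Å.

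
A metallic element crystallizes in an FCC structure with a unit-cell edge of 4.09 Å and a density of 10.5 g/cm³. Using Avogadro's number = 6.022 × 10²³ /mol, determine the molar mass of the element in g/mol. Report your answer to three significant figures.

108 g/mol

An FCC cell has Z = 4 atoms; a = 4.090 × 10^-8 cm.
M = ρ·N_A·a³/Z = 10.5 × 6.022 × 10²³ × 6.842 × 10^-23 / 4 = 108 g/mol.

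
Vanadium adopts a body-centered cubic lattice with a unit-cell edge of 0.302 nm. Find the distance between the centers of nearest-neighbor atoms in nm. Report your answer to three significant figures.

In a BCC structure, atoms touch along the body diagonal, so √3·a = 4r; the nearest-neighbor distance equals 2r = 0.8660·a.
d = 0.8660 × 0.302 = 0.262 nm.

0.262 nm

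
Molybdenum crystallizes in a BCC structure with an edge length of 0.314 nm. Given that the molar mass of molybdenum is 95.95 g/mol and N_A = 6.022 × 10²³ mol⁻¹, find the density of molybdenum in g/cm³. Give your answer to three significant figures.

A BCC unit cell contains Z = 2 atoms.
Cell volume: a³ = (0.314 nm)³ = (3.140 × 10^-8 cm)³ = 3.096 × 10^-23 cm³.
ρ = Z·M/(N_A·a³) = 2 × 95.95 / (6.022 × 10²³ × 3.096 × 10^-23) = 10.29 g/cm³.

10.3 g/cm³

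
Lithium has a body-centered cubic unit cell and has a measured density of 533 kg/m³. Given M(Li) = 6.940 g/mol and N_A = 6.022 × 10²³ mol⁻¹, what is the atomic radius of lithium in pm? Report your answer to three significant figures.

For a BCC cell (Z = 2), a³ = Z·M/(N_A·ρ) = 2 × 6.940 / (6.022 × 10²³ × 0.5330) = 4.324 × 10^-23 cm³, so a = 3.510 × 10^-8 cm = 351.0 pm.
Atoms touch along the body diagonal, so √3·a = 4r, so r = 0.4330 × a = 152 pm.

152 pm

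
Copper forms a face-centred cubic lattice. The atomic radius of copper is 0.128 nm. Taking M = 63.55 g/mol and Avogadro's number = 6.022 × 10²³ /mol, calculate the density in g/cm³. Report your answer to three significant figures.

8.90 g/cm³

In an FCC lattice, atoms touch along the face diagonal, so √2·a = 4r, giving a = 0.3620 nm = 3.620 × 10^-8 cm.
With Z = 4, ρ = Z·M/(N_A·a³) = 4 × 63.55 / (6.022 × 10²³ × 4.745 × 10^-23) = 8.895 g/cm³.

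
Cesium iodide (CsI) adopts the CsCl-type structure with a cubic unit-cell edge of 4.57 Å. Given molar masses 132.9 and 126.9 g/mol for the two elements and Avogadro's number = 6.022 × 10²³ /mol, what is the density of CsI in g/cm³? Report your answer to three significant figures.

The CsCl-type structure contains Z = 1 formula unit per cell; M(CsI) = 132.9 + 126.9 = 259.8 g/mol.
a³ = (4.570 × 10^-8 cm)³ = 9.544 × 10^-23 cm³.
ρ = 1 × 259.8 / (6.022 × 10²³ × 9.544 × 10^-23) = 4.520 g/cm³.

4.52 g/cm³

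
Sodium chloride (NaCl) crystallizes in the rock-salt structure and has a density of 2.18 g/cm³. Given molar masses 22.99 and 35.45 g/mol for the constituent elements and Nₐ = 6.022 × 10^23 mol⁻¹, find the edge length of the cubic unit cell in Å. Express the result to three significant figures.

5.63 Å

M(NaCl) = 58.44 g/mol; Z = 4 formula units per cell.
a³ = Z·M/(N_A·ρ) = 4 × 58.44 / (6.022 × 10²³ × 2.18) = 1.781 × 10^-22 cm³, so a = 5.626 × 10^-8 cm = 5.63 Å.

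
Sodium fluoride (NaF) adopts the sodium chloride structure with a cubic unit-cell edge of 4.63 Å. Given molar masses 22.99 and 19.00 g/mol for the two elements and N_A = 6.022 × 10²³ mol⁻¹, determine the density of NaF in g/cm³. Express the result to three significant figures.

The sodium chloride structure contains Z = 4 formula units per cell; M(NaF) = 22.99 + 19.00 = 41.99 g/mol.
a³ = (4.630 × 10^-8 cm)³ = 9.925 × 10^-23 cm³.
ρ = 4 × 41.99 / (6.022 × 10²³ × 9.925 × 10^-23) = 2.810 g/cm³.

2.81 g/cm³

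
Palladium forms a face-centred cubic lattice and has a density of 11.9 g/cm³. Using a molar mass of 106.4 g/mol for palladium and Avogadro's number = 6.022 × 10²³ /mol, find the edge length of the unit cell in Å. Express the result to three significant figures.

With Z = 4 atoms per FCC cell, a³ = Z·M/(N_A·ρ) = 4 × 106.4 / (6.022 × 10²³ × 11.90 g/cm³) = 5.939 × 10^-23 cm³.
a = (5.939 × 10^-23)^(1/3) = 3.902 × 10^-8 cm = 3.90 Å.

3.90 Å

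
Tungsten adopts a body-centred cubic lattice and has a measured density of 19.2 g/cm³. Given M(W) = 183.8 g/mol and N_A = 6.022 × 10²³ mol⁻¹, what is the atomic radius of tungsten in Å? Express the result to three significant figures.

For a BCC cell (Z = 2), a³ = Z·M/(N_A·ρ) = 2 × 183.8 / (6.022 × 10²³ × 19.20) = 3.179 × 10^-23 cm³, so a = 3.168 × 10^-8 cm = 3.168 Å.
Atoms touch along the body diagonal, so √3·a = 4r, so r = 0.4330 × a = 1.37 Å.

1.37 Å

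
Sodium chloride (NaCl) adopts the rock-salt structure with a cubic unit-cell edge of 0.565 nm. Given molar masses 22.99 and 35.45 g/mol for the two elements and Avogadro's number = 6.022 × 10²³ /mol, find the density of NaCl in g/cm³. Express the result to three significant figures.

2.15 g/cm³

The rock-salt structure contains Z = 4 formula units per cell; M(NaCl) = 22.99 + 35.45 = 58.44 g/mol.
a³ = (5.650 × 10^-8 cm)³ = 1.804 × 10^-22 cm³.
ρ = 4 × 58.44 / (6.022 × 10²³ × 1.804 × 10^-22) = 2.152 g/cm³.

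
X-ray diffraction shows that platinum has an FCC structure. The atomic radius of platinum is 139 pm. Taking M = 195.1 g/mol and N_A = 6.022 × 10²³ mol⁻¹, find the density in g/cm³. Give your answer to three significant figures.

21.3 g/cm³

In an FCC lattice, atoms touch along the face diagonal, so √2·a = 4r, giving a = 393.2 pm = 3.932 × 10^-8 cm.
With Z = 4, ρ = Z·M/(N_A·a³) = 4 × 195.1 / (6.022 × 10²³ × 6.077 × 10^-23) = 21.33 g/cm³.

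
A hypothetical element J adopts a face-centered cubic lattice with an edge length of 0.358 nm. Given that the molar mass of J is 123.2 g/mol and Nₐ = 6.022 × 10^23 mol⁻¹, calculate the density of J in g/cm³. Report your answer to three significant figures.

17.8 g/cm³

An FCC unit cell contains Z = 4 atoms.
Cell volume: a³ = (0.358 nm)³ = (3.580 × 10^-8 cm)³ = 4.588 × 10^-23 cm³.
ρ = Z·M/(N_A·a³) = 4 × 123.2 / (6.022 × 10²³ × 4.588 × 10^-23) = 17.84 g/cm³.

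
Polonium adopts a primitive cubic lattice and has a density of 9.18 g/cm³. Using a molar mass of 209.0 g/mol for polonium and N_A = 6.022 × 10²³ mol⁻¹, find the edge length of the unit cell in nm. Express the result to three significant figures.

With Z = 1 atom per simple cubic cell, a³ = Z·M/(N_A·ρ) = 1 × 209.0 / (6.022 × 10²³ × 9.180 g/cm³) = 3.781 × 10^-23 cm³.
a = (3.781 × 10^-23)^(1/3) = 3.356 × 10^-8 cm = 0.336 nm.

0.336 nm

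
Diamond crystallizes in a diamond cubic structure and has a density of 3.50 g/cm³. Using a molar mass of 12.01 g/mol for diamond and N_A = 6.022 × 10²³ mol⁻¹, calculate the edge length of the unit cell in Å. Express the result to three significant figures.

With Z = 8 atoms per diamond cubic cell, a³ = Z·M/(N_A·ρ) = 8 × 12.01 / (6.022 × 10²³ × 3.500 g/cm³) = 4.559 × 10^-23 cm³.
a = (4.559 × 10^-23)^(1/3) = 3.572 × 10^-8 cm = 3.57 Å.

3.57 Å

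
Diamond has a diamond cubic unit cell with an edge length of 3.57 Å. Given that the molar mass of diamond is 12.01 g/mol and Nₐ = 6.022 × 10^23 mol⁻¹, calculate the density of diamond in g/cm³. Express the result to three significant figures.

A diamond cubic unit cell contains Z = 8 atoms.
Cell volume: a³ = (3.57 Å)³ = (3.570 × 10^-8 cm)³ = 4.550 × 10^-23 cm³.
ρ = Z·M/(N_A·a³) = 8 × 12.01 / (6.022 × 10²³ × 4.550 × 10^-23) = 3.507 g/cm³.

3.51 g/cm³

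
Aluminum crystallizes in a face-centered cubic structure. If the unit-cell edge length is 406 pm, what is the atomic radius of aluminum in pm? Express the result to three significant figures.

144 pm

In an FCC lattice, atoms touch along the face diagonal, so √2·a = 4r.
r = √2·a/4 = 1.4142 × 406 / 4 = 144 pm.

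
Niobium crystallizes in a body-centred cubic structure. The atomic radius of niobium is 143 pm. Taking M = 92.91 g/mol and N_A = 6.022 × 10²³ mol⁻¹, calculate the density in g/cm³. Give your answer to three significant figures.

8.57 g/cm³

In a BCC lattice, atoms touch along the body diagonal, so √3·a = 4r, giving a = 330.2 pm = 3.302 × 10^-8 cm.
With Z = 2, ρ = Z·M/(N_A·a³) = 2 × 92.91 / (6.022 × 10²³ × 3.602 × 10^-23) = 8.567 g/cm³.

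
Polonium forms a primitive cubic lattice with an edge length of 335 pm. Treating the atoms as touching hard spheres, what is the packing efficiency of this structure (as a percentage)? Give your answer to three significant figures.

52.4%

In a simple cubic lattice atoms touch along the cell edge, so a = 2r, so r = 0.5000a = 167.5 pm.
Packing fraction = Z·(4/3)πr³ / a³ = 1 × (4/3)π × (167.5)³ / (335)³ = 0.5236 = 52.4%.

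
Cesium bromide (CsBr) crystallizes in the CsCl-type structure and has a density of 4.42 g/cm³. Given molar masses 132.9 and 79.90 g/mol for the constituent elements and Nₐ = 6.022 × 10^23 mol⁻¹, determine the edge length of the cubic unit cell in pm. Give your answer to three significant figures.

M(CsBr) = 212.8 g/mol; Z = 1 formula unit per cell.
a³ = Z·M/(N_A·ρ) = 1 × 212.8 / (6.022 × 10²³ × 4.42) = 7.995 × 10^-23 cm³, so a = 4.308 × 10^-8 cm = 431 pm.

431 pm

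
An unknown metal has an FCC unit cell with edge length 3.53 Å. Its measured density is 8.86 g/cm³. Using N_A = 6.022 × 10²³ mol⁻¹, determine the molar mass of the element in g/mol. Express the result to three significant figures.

An FCC cell has Z = 4 atoms; a = 3.530 × 10^-8 cm.
M = ρ·N_A·a³/Z = 8.86 × 6.022 × 10²³ × 4.399 × 10^-23 / 4 = 58.7 g/mol.

58.7 g/mol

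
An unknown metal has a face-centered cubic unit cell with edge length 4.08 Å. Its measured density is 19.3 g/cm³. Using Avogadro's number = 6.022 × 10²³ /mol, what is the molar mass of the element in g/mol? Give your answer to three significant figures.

An FCC cell has Z = 4 atoms; a = 4.080 × 10^-8 cm.
M = ρ·N_A·a³/Z = 19.3 × 6.022 × 10²³ × 6.792 × 10^-23 / 4 = 197 g/mol.

197 g/mol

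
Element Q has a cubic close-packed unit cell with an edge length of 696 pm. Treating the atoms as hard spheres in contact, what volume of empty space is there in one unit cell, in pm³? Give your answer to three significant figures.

In an FCC lattice atoms touch along the face diagonal, so √2·a = 4r, so r = 0.3536a = 246.1 pm.
V_cell = a³ = 3.372 × 10^8 pm³; V_atoms = 4 × (4/3)πr³ = 2.497 × 10^8 pm³.
Empty space = 3.372 × 10^8 − 2.497 × 10^8 = 8.75 × 10^7 pm³.

8.75 × 10^7 pm³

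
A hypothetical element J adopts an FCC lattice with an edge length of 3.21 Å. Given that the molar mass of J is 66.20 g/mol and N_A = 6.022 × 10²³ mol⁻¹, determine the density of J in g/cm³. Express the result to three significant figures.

13.3 g/cm³

An FCC unit cell contains Z = 4 atoms.
Cell volume: a³ = (3.21 Å)³ = (3.210 × 10^-8 cm)³ = 3.308 × 10^-23 cm³.
ρ = Z·M/(N_A·a³) = 4 × 66.20 / (6.022 × 10²³ × 3.308 × 10^-23) = 13.29 g/cm³.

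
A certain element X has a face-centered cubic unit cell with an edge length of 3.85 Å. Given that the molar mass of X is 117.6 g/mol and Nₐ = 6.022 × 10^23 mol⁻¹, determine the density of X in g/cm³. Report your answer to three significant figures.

13.7 g/cm³

An FCC unit cell contains Z = 4 atoms.
Cell volume: a³ = (3.85 Å)³ = (3.850 × 10^-8 cm)³ = 5.707 × 10^-23 cm³.
ρ = Z·M/(N_A·a³) = 4 × 117.6 / (6.022 × 10²³ × 5.707 × 10^-23) = 13.69 g/cm³.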